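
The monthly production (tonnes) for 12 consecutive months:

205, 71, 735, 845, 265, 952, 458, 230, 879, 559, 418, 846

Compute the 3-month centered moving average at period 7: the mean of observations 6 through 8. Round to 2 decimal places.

Sum of periods 6–8: 952 + 458 + 230 = 1640
Divide by 3: 1640 / 3 = 546.67

546.67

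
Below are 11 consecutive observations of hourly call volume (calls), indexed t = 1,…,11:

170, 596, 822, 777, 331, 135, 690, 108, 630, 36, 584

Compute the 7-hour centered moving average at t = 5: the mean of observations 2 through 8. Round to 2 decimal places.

Sum of periods 2–8: 596 + 822 + 777 + 331 + 135 + 690 + 108 = 3459
Divide by 7: 3459 / 7 = 494.14

494.14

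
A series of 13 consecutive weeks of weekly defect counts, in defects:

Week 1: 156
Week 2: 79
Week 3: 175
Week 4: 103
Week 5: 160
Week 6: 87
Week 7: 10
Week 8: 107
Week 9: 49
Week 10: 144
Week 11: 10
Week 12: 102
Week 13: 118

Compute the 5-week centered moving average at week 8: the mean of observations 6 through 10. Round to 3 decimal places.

Sum of periods 6–10: 87 + 10 + 107 + 49 + 144 = 397
Divide by 5: 397 / 5 = 79.400

79.400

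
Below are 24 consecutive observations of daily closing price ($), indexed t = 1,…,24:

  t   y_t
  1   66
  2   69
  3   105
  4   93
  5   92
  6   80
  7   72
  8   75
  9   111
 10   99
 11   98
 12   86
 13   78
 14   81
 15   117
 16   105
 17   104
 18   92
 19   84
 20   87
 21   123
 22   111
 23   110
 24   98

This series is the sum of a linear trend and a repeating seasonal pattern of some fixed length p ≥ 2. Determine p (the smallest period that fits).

6

First differences y_{t+1} − y_t: 3, 36, -12, -1, -12, -8, 3, 36, -12, -1, -12, -8, 3, 36, …
The difference pattern repeats every 6 terms and not for any smaller step, so p = 6.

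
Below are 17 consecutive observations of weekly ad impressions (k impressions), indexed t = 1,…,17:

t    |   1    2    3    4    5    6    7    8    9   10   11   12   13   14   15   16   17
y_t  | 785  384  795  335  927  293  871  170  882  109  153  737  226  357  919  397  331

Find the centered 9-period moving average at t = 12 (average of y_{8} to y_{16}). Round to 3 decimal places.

Sum of periods 8–16: 170 + 882 + 109 + 153 + 737 + 226 + 357 + 919 + 397 = 3950
Divide by 9: 3950 / 9 = 438.889

438.889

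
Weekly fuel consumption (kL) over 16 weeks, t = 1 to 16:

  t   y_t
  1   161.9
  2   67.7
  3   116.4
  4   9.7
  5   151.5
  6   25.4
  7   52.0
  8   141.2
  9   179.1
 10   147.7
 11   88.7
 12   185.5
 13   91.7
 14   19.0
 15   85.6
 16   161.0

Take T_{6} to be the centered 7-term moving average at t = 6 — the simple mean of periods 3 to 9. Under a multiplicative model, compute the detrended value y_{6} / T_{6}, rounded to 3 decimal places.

0.263

Trend T_6 = (116.4 + 9.7 + 151.5 + 25.4 + 52.0 + 141.2 + 179.1) / 7 = 675.3/7 = 96.47143
Ratio to trend: 25.4 / 96.47143 = 0.263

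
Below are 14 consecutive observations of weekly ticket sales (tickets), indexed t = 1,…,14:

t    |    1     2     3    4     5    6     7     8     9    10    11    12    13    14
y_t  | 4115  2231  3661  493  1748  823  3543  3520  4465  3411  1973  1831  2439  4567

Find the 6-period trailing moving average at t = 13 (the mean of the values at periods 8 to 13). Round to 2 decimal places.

Sum of periods 8–13: 3520 + 4465 + 3411 + 1973 + 1831 + 2439 = 17639
Divide by 6: 17639 / 6 = 2939.83

2939.83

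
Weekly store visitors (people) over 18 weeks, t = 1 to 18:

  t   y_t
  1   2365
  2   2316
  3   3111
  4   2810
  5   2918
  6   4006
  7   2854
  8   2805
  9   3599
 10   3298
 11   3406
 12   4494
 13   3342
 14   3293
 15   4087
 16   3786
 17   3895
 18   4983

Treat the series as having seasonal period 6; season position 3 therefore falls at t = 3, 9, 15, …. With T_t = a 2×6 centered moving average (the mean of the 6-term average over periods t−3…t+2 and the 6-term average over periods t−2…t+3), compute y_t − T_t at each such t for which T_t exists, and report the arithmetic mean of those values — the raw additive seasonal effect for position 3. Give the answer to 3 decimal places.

230.208

Season position 3 occurs at t = 9, 15 (where T_t is defined).
t=9: T_9 = 3368.66667; y_9 − T_9 = 3599 − 3368.66667 = 230.33333
t=15: T_15 = 3856.91667; y_15 − T_15 = 4087 − 3856.91667 = 230.08333
Mean deviation: (230.33333 + 230.08333) / 2 = 230.208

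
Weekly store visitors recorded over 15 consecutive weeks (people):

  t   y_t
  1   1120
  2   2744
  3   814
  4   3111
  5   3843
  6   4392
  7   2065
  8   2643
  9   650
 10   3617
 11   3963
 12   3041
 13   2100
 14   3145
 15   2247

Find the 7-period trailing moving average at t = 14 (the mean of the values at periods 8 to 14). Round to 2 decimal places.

Sum of periods 8–14: 2643 + 650 + 3617 + 3963 + 3041 + 2100 + 3145 = 19159
Divide by 7: 19159 / 7 = 2737.00

2737.00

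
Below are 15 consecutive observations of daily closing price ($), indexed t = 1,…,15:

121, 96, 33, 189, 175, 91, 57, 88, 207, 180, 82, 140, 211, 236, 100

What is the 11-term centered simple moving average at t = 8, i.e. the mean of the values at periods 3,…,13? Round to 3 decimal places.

132.091

Sum of periods 3–13: 33 + 189 + 175 + 91 + 57 + 88 + 207 + 180 + 82 + 140 + 211 = 1453
Divide by 11: 1453 / 11 = 132.091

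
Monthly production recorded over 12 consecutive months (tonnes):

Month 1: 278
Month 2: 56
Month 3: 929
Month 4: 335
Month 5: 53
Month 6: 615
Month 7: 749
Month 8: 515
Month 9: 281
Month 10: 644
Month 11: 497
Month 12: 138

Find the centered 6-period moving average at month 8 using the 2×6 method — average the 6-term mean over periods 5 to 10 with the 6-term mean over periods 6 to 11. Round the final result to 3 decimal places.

Sum over 5–10: 53 + 615 + 749 + 515 + 281 + 644 = 2857
Sum over 6–11: 615 + 749 + 515 + 281 + 644 + 497 = 3301
CMA at t=8 = (2857 + 3301) / (2·6) = 6158 / 12 = 513.167

513.167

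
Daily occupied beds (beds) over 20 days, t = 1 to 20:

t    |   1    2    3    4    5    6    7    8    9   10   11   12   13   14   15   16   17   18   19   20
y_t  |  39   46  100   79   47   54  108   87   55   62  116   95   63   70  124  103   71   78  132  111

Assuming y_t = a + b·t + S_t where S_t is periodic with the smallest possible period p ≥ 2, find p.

First differences y_{t+1} − y_t: 7, 54, -21, -32, 7, 54, -21, -32, 7, 54, …
The difference pattern repeats every 4 terms and not for any smaller step, so p = 4.

4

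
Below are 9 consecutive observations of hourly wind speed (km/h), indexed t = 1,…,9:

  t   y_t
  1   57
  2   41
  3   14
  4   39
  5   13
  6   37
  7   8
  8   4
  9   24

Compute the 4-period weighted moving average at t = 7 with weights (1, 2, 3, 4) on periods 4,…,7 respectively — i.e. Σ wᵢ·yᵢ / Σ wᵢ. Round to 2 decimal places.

Weighted sum: 1·39 + 2·13 + 3·37 + 4·8 = 39 + 26 + 111 + 32 = 208
Weight total: 1 + 2 + 3 + 4 = 10
WMA = 208 / 10 = 20.80

20.80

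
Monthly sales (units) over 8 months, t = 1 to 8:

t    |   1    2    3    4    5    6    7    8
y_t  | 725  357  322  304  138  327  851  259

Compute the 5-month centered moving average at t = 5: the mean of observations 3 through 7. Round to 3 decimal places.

Sum of periods 3–7: 322 + 304 + 138 + 327 + 851 = 1942
Divide by 5: 1942 / 5 = 388.400

388.400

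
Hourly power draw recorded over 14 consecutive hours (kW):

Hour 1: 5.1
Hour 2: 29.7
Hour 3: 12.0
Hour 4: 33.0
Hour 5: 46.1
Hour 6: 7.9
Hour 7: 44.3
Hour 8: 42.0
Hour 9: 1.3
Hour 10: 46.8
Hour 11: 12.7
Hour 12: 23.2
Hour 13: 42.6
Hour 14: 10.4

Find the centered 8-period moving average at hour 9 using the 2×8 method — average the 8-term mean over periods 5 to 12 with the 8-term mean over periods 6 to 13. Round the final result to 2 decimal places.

27.82

Sum over 5–12: 46.1 + 7.9 + 44.3 + 42.0 + 1.3 + 46.8 + 12.7 + 23.2 = 224.3
Sum over 6–13: 7.9 + 44.3 + 42.0 + 1.3 + 46.8 + 12.7 + 23.2 + 42.6 = 220.8
CMA at t=9 = (224.3 + 220.8) / (2·8) = 445.1 / 16 = 27.82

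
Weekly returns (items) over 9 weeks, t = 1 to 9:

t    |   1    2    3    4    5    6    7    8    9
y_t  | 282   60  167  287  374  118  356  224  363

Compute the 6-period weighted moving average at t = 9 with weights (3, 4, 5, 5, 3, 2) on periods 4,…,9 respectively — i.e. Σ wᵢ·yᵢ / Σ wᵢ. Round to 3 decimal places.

278.409

Weighted sum: 3·287 + 4·374 + 5·118 + 5·356 + 3·224 + 2·363 = 861 + 1496 + 590 + 1780 + 672 + 726 = 6125
Weight total: 3 + 4 + 5 + 5 + 3 + 2 = 22
WMA = 6125 / 22 = 278.409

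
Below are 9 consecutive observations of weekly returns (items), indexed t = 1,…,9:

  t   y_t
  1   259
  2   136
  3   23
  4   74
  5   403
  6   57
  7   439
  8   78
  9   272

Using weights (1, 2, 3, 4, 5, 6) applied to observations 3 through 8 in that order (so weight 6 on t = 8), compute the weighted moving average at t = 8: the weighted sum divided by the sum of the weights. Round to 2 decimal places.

Weighted sum: 1·23 + 2·74 + 3·403 + 4·57 + 5·439 + 6·78 = 23 + 148 + 1209 + 228 + 2195 + 468 = 4271
Weight total: 1 + 2 + 3 + 4 + 5 + 6 = 21
WMA = 4271 / 21 = 203.38

203.38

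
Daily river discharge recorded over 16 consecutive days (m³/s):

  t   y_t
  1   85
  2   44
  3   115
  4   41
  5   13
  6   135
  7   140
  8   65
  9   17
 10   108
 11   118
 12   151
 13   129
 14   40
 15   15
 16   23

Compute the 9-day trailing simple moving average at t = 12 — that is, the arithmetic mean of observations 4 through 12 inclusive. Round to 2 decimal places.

Sum of periods 4–12: 41 + 13 + 135 + 140 + 65 + 17 + 108 + 118 + 151 = 788
Divide by 9: 788 / 9 = 87.56

87.56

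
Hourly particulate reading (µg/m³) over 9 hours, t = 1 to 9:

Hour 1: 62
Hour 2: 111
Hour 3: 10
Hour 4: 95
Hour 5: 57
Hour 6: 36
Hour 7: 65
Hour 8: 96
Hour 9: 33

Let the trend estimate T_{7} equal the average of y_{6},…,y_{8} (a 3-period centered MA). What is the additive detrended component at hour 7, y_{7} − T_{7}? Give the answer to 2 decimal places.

-0.67

Trend T_7 = (36 + 65 + 96) / 3 = 197/3 = 65.6667
Detrended value: 65 − 65.6667 = -0.67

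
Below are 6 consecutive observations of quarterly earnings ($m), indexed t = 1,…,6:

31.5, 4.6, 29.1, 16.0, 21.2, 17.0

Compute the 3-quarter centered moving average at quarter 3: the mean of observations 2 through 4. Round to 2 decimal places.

16.57

Sum of periods 2–4: 4.6 + 29.1 + 16.0 = 49.7
Divide by 3: 49.7 / 3 = 16.57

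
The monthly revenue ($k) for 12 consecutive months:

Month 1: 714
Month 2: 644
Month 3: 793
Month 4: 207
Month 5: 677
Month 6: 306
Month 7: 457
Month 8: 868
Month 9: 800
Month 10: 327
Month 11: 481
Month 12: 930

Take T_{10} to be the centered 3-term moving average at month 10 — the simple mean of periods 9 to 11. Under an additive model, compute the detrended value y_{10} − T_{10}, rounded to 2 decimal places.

Trend T_10 = (800 + 327 + 481) / 3 = 1608/3 = 536.0000
Detrended value: 327 − 536.0000 = -209.00

-209.00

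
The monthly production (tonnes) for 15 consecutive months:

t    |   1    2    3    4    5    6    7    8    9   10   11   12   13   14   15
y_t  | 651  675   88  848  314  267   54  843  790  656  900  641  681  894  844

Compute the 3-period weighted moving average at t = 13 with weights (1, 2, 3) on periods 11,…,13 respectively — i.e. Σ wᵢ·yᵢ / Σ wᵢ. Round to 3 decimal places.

Weighted sum: 1·900 + 2·641 + 3·681 = 900 + 1282 + 2043 = 4225
Weight total: 1 + 2 + 3 = 6
WMA = 4225 / 6 = 704.167

704.167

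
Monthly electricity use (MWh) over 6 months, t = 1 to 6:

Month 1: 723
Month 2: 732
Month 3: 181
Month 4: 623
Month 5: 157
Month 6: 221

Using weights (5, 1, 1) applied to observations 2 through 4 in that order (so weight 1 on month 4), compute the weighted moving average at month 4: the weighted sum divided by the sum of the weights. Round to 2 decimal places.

Weighted sum: 5·732 + 1·181 + 1·623 = 3660 + 181 + 623 = 4464
Weight total: 5 + 1 + 1 = 7
WMA = 4464 / 7 = 637.71

637.71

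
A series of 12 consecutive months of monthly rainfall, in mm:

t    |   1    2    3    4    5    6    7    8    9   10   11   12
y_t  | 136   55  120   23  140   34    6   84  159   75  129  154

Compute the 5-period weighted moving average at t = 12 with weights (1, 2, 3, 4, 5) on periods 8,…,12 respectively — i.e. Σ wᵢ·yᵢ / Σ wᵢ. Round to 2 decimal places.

127.53

Weighted sum: 1·84 + 2·159 + 3·75 + 4·129 + 5·154 = 84 + 318 + 225 + 516 + 770 = 1913
Weight total: 1 + 2 + 3 + 4 + 5 = 15
WMA = 1913 / 15 = 127.53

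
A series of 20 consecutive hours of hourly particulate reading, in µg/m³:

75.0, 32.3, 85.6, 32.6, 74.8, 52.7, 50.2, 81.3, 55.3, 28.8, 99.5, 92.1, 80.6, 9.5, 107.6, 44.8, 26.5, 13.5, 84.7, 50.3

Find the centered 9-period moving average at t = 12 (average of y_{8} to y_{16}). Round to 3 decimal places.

Sum of periods 8–16: 81.3 + 55.3 + 28.8 + 99.5 + 92.1 + 80.6 + 9.5 + 107.6 + 44.8 = 599.5
Divide by 9: 599.5 / 9 = 66.611

66.611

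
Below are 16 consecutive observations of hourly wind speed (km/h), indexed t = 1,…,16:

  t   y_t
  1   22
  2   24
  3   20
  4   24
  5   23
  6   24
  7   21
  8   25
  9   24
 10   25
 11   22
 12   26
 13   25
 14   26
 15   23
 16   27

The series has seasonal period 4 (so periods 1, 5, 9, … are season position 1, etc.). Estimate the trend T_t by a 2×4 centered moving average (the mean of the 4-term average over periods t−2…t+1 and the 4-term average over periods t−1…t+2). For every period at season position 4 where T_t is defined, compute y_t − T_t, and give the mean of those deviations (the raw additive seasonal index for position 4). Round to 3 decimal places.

Season position 4 occurs at t = 4, 8, 12 (where T_t is defined).
t=4: T_4 = 22.75000; y_4 − T_4 = 24 − 22.75000 = 1.25000
t=8: T_8 = 23.62500; y_8 − T_8 = 25 − 23.62500 = 1.37500
t=12: T_12 = 24.62500; y_12 − T_12 = 26 − 24.62500 = 1.37500
Mean deviation: (1.25000 + 1.37500 + 1.37500) / 3 = 1.333

1.333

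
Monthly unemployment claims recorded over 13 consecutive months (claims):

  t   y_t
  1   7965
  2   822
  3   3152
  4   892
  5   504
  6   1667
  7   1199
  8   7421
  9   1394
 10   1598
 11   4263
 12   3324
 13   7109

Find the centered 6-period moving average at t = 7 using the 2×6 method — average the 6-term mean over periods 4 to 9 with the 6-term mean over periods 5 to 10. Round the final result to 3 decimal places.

2238.333

Sum over 4–9: 892 + 504 + 1667 + 1199 + 7421 + 1394 = 13077
Sum over 5–10: 504 + 1667 + 1199 + 7421 + 1394 + 1598 = 13783
CMA at t=7 = (13077 + 13783) / (2·6) = 26860 / 12 = 2238.333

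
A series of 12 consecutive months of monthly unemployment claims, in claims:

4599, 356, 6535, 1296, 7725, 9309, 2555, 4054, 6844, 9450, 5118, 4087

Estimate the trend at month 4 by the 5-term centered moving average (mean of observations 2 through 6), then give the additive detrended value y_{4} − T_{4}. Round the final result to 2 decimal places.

-3748.20

Trend T_4 = (356 + 6535 + 1296 + 7725 + 9309) / 5 = 25221/5 = 5044.2000
Detrended value: 1296 − 5044.2000 = -3748.20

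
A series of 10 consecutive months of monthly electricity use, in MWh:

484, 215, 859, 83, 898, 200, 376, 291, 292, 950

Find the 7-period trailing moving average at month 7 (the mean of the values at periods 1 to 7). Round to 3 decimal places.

Sum of periods 1–7: 484 + 215 + 859 + 83 + 898 + 200 + 376 = 3115
Divide by 7: 3115 / 7 = 445.000

445.000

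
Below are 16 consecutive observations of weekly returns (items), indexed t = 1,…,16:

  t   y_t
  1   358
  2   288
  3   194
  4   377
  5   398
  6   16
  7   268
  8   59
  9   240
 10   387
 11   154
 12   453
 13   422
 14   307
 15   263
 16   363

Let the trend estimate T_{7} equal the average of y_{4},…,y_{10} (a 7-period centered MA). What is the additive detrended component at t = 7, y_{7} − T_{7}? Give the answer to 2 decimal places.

18.71

Trend T_7 = (377 + 398 + 16 + 268 + 59 + 240 + 387) / 7 = 1745/7 = 249.2857
Detrended value: 268 − 249.2857 = 18.71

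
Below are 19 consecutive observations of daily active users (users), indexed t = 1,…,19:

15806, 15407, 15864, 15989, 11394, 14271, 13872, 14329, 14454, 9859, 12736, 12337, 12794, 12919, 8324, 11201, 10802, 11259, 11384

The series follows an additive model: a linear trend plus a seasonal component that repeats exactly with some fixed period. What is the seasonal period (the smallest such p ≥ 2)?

5

First differences y_{t+1} − y_t: -399, 457, 125, -4595, 2877, -399, 457, 125, -4595, 2877, -399, 457, …
The difference pattern repeats every 5 terms and not for any smaller step, so p = 5.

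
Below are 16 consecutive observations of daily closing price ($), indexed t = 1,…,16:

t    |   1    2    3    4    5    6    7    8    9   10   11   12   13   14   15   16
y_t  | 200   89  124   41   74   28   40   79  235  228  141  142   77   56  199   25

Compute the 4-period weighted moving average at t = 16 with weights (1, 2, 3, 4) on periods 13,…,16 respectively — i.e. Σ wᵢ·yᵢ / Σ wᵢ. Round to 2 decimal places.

Weighted sum: 1·77 + 2·56 + 3·199 + 4·25 = 77 + 112 + 597 + 100 = 886
Weight total: 1 + 2 + 3 + 4 = 10
WMA = 886 / 10 = 88.60

88.60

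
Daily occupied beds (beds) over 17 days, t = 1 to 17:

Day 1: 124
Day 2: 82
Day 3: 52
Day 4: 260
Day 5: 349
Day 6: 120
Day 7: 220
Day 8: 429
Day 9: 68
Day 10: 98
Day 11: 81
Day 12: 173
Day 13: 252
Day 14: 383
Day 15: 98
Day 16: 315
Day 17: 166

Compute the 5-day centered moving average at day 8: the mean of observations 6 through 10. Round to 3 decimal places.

187.000

Sum of periods 6–10: 120 + 220 + 429 + 68 + 98 = 935
Divide by 5: 935 / 5 = 187.000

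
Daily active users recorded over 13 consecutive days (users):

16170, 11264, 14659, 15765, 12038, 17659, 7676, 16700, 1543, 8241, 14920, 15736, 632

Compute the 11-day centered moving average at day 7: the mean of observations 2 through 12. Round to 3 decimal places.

12381.909

Sum of periods 2–12: 11264 + 14659 + 15765 + 12038 + 17659 + 7676 + 16700 + 1543 + 8241 + 14920 + 15736 = 136201
Divide by 11: 136201 / 11 = 12381.909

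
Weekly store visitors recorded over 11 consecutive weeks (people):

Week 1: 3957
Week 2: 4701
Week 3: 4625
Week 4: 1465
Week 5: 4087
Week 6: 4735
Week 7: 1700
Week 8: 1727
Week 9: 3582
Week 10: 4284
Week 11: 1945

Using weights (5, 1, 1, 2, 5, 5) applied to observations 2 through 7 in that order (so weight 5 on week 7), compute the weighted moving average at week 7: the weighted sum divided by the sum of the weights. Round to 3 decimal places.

Weighted sum: 5·4701 + 1·4625 + 1·1465 + 2·4087 + 5·4735 + 5·1700 = 23505 + 4625 + 1465 + 8174 + 23675 + 8500 = 69944
Weight total: 5 + 1 + 1 + 2 + 5 + 5 = 19
WMA = 69944 / 19 = 3681.263

3681.263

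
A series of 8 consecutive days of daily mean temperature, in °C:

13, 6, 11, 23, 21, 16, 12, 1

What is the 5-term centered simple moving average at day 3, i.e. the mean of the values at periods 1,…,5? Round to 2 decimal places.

Sum of periods 1–5: 13 + 6 + 11 + 23 + 21 = 74
Divide by 5: 74 / 5 = 14.80

14.80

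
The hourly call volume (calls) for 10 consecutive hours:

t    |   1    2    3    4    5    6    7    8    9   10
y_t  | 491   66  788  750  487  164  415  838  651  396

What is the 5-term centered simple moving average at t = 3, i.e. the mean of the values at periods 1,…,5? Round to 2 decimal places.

516.40

Sum of periods 1–5: 491 + 66 + 788 + 750 + 487 = 2582
Divide by 5: 2582 / 5 = 516.40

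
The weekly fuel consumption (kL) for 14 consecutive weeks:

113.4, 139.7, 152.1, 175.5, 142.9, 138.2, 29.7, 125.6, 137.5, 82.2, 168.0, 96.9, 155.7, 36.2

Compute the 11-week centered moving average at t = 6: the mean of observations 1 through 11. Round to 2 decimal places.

Sum of periods 1–11: 113.4 + 139.7 + 152.1 + 175.5 + 142.9 + 138.2 + 29.7 + 125.6 + 137.5 + 82.2 + 168.0 = 1404.8
Divide by 11: 1404.8 / 11 = 127.71

127.71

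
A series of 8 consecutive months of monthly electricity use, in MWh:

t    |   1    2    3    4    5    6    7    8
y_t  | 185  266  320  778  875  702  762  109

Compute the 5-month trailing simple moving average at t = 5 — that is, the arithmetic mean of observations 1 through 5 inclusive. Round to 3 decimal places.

484.800

Sum of periods 1–5: 185 + 266 + 320 + 778 + 875 = 2424
Divide by 5: 2424 / 5 = 484.800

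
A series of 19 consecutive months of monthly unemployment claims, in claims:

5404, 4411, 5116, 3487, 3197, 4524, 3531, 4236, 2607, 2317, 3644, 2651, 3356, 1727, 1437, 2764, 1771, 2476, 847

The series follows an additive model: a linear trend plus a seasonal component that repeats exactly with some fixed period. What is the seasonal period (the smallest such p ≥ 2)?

5

First differences y_{t+1} − y_t: -993, 705, -1629, -290, 1327, -993, 705, -1629, -290, 1327, -993, 705, …
The difference pattern repeats every 5 terms and not for any smaller step, so p = 5.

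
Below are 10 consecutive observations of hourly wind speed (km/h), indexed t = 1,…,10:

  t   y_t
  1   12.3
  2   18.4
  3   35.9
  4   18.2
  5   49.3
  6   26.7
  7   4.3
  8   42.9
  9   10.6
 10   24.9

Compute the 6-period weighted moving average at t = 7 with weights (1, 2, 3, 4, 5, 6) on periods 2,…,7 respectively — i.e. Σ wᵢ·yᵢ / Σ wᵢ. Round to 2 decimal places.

Weighted sum: 1·18.4 + 2·35.9 + 3·18.2 + 4·49.3 + 5·26.7 + 6·4.3 = 18.4 + 71.8 + 54.6 + 197.2 + 133.5 + 25.8 = 501.3
Weight total: 1 + 2 + 3 + 4 + 5 + 6 = 21
WMA = 501.3 / 21 = 23.87

23.87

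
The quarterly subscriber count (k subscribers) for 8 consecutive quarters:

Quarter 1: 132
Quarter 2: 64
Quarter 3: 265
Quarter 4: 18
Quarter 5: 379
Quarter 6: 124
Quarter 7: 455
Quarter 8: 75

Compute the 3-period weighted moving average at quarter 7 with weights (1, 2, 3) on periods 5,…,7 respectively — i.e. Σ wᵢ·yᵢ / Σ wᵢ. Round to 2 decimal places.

332.00

Weighted sum: 1·379 + 2·124 + 3·455 = 379 + 248 + 1365 = 1992
Weight total: 1 + 2 + 3 = 6
WMA = 1992 / 6 = 332.00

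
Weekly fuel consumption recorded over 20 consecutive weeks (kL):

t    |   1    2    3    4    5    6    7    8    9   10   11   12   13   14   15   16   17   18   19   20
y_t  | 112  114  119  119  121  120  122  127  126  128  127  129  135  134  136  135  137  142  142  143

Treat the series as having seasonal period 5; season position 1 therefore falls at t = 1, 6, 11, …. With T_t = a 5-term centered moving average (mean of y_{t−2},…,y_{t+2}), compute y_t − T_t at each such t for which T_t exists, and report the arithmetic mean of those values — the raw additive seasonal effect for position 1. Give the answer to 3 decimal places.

-1.867

Season position 1 occurs at t = 6, 11, 16 (where T_t is defined).
t=6: T_6 = 121.80000; y_6 − T_6 = 120 − 121.80000 = -1.80000
t=11: T_11 = 129.00000; y_11 − T_11 = 127 − 129.00000 = -2.00000
t=16: T_16 = 136.80000; y_16 − T_16 = 135 − 136.80000 = -1.80000
Mean deviation: (-1.80000 + -2.00000 + -1.80000) / 3 = -1.867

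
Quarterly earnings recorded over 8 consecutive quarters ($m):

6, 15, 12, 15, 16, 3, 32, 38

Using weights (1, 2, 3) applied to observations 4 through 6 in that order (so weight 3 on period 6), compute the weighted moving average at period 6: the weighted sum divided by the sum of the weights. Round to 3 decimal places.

Weighted sum: 1·15 + 2·16 + 3·3 = 15 + 32 + 9 = 56
Weight total: 1 + 2 + 3 = 6
WMA = 56 / 6 = 9.333

9.333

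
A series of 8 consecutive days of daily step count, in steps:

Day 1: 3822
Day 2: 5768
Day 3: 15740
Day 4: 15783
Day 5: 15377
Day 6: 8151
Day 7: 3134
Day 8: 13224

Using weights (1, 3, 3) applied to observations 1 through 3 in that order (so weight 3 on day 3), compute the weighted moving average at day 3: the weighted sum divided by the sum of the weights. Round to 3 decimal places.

Weighted sum: 1·3822 + 3·5768 + 3·15740 = 3822 + 17304 + 47220 = 68346
Weight total: 1 + 3 + 3 = 7
WMA = 68346 / 7 = 9763.714

9763.714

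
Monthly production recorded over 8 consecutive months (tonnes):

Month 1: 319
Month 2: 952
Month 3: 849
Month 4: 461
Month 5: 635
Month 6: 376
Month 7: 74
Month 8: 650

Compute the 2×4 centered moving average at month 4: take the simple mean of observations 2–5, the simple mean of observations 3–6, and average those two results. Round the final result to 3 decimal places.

652.250

Sum over 2–5: 952 + 849 + 461 + 635 = 2897
Sum over 3–6: 849 + 461 + 635 + 376 = 2321
CMA at t=4 = (2897 + 2321) / (2·4) = 5218 / 8 = 652.250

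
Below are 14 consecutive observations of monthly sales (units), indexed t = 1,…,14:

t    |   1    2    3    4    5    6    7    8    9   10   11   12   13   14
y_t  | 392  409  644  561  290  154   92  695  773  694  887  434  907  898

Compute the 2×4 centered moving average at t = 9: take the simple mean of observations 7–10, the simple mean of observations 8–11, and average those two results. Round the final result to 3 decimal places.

662.875

Sum over 7–10: 92 + 695 + 773 + 694 = 2254
Sum over 8–11: 695 + 773 + 694 + 887 = 3049
CMA at t=9 = (2254 + 3049) / (2·4) = 5303 / 8 = 662.875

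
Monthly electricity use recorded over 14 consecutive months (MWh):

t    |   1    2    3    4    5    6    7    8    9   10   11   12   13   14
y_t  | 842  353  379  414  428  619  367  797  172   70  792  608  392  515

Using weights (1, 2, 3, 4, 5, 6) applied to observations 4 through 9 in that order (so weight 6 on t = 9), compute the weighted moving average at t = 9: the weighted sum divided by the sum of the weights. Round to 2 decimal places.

Weighted sum: 1·414 + 2·428 + 3·619 + 4·367 + 5·797 + 6·172 = 414 + 856 + 1857 + 1468 + 3985 + 1032 = 9612
Weight total: 1 + 2 + 3 + 4 + 5 + 6 = 21
WMA = 9612 / 21 = 457.71

457.71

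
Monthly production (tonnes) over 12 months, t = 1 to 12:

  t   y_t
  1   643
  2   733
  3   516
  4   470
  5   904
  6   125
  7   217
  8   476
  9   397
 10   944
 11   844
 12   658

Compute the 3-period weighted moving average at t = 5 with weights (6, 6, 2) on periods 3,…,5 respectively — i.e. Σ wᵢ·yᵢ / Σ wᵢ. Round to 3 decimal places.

Weighted sum: 6·516 + 6·470 + 2·904 = 3096 + 2820 + 1808 = 7724
Weight total: 6 + 6 + 2 = 14
WMA = 7724 / 14 = 551.714

551.714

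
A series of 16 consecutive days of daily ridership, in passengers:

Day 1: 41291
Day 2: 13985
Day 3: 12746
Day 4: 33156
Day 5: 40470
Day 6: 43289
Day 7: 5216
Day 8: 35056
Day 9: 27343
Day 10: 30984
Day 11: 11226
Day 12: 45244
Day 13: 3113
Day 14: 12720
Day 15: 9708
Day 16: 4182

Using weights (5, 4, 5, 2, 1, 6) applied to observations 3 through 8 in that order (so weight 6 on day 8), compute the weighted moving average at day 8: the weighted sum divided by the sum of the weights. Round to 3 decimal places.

30471.043

Weighted sum: 5·12746 + 4·33156 + 5·40470 + 2·43289 + 1·5216 + 6·35056 = 63730 + 132624 + 202350 + 86578 + 5216 + 210336 = 700834
Weight total: 5 + 4 + 5 + 2 + 1 + 6 = 23
WMA = 700834 / 23 = 30471.043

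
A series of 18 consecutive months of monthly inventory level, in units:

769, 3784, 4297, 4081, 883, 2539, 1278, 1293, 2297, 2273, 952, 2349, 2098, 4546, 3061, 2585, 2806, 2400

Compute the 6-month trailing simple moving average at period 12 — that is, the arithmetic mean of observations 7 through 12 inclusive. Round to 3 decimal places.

Sum of periods 7–12: 1278 + 1293 + 2297 + 2273 + 952 + 2349 = 10442
Divide by 6: 10442 / 6 = 1740.333

1740.333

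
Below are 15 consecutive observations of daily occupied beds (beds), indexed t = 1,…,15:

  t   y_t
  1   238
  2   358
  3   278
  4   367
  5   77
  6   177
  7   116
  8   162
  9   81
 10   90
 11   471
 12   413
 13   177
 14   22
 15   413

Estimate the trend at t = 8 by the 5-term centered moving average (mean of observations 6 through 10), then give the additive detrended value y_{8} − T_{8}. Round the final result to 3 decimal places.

36.800

Trend T_8 = (177 + 116 + 162 + 81 + 90) / 5 = 626/5 = 125.20000
Detrended value: 162 − 125.20000 = 36.800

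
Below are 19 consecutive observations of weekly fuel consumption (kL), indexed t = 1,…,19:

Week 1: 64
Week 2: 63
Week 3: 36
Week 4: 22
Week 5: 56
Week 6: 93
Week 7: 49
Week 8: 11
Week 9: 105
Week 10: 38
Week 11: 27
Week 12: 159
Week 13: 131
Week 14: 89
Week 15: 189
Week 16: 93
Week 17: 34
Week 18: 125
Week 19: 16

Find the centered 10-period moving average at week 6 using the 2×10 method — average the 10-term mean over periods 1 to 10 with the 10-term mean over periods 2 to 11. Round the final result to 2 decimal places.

Sum over 1–10: 64 + 63 + 36 + 22 + 56 + 93 + 49 + 11 + 105 + 38 = 537
Sum over 2–11: 63 + 36 + 22 + 56 + 93 + 49 + 11 + 105 + 38 + 27 = 500
CMA at t=6 = (537 + 500) / (2·10) = 1037 / 20 = 51.85

51.85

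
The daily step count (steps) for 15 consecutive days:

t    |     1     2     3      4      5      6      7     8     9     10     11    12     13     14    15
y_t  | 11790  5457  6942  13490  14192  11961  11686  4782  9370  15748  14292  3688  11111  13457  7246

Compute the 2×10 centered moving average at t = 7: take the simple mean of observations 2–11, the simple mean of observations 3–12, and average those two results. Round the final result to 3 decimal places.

Sum over 2–11: 5457 + 6942 + 13490 + 14192 + 11961 + 11686 + 4782 + 9370 + 15748 + 14292 = 107920
Sum over 3–12: 6942 + 13490 + 14192 + 11961 + 11686 + 4782 + 9370 + 15748 + 14292 + 3688 = 106151
CMA at t=7 = (107920 + 106151) / (2·10) = 214071 / 20 = 10703.550

10703.550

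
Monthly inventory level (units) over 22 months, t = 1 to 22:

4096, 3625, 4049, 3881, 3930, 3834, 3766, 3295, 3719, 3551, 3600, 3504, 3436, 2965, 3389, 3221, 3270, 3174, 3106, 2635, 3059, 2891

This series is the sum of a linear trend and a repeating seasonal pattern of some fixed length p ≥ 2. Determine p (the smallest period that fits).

6

First differences y_{t+1} − y_t: -471, 424, -168, 49, -96, -68, -471, 424, -168, 49, -96, -68, -471, 424, …
The difference pattern repeats every 6 terms and not for any smaller step, so p = 6.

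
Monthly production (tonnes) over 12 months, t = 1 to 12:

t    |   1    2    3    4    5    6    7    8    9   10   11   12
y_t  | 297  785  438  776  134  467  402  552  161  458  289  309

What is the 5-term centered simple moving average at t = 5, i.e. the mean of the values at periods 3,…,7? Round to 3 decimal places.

Sum of periods 3–7: 438 + 776 + 134 + 467 + 402 = 2217
Divide by 5: 2217 / 5 = 443.400

443.400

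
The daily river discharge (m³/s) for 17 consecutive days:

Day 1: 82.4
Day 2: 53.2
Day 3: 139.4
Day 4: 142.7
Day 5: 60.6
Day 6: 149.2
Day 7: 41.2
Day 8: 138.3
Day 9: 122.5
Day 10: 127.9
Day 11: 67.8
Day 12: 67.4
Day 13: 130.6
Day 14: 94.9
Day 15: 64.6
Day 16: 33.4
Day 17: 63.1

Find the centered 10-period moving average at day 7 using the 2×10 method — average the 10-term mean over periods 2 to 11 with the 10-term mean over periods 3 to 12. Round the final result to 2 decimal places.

Sum over 2–11: 53.2 + 139.4 + 142.7 + 60.6 + 149.2 + 41.2 + 138.3 + 122.5 + 127.9 + 67.8 = 1042.8
Sum over 3–12: 139.4 + 142.7 + 60.6 + 149.2 + 41.2 + 138.3 + 122.5 + 127.9 + 67.8 + 67.4 = 1057.0
CMA at t=7 = (1042.8 + 1057.0) / (2·10) = 2099.8 / 20 = 104.99

104.99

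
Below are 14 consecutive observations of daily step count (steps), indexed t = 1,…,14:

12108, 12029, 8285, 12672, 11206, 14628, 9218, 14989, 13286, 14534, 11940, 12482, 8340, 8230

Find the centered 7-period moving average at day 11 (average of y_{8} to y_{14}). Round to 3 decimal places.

11971.571

Sum of periods 8–14: 14989 + 13286 + 14534 + 11940 + 12482 + 8340 + 8230 = 83801
Divide by 7: 83801 / 7 = 11971.571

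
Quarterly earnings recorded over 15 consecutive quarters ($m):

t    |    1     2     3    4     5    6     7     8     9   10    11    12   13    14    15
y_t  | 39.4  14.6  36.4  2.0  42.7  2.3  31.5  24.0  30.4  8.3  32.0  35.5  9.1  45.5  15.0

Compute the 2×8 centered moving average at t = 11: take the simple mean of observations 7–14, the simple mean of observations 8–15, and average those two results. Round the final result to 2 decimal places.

26.01

Sum over 7–14: 31.5 + 24.0 + 30.4 + 8.3 + 32.0 + 35.5 + 9.1 + 45.5 = 216.3
Sum over 8–15: 24.0 + 30.4 + 8.3 + 32.0 + 35.5 + 9.1 + 45.5 + 15.0 = 199.8
CMA at t=11 = (216.3 + 199.8) / (2·8) = 416.1 / 16 = 26.01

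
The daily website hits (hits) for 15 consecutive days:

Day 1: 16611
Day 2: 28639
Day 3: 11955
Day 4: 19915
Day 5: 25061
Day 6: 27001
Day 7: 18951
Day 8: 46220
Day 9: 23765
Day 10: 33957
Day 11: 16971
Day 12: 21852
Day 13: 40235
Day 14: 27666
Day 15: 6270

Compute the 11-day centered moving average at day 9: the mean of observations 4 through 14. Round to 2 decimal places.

27417.64

Sum of periods 4–14: 19915 + 25061 + 27001 + 18951 + 46220 + 23765 + 33957 + 16971 + 21852 + 40235 + 27666 = 301594
Divide by 11: 301594 / 11 = 27417.64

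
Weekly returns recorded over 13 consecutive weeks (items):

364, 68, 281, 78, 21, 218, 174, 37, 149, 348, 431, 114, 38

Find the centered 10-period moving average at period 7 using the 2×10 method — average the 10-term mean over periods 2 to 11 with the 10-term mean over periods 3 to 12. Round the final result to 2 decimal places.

Sum over 2–11: 68 + 281 + 78 + 21 + 218 + 174 + 37 + 149 + 348 + 431 = 1805
Sum over 3–12: 281 + 78 + 21 + 218 + 174 + 37 + 149 + 348 + 431 + 114 = 1851
CMA at t=7 = (1805 + 1851) / (2·10) = 3656 / 20 = 182.80

182.80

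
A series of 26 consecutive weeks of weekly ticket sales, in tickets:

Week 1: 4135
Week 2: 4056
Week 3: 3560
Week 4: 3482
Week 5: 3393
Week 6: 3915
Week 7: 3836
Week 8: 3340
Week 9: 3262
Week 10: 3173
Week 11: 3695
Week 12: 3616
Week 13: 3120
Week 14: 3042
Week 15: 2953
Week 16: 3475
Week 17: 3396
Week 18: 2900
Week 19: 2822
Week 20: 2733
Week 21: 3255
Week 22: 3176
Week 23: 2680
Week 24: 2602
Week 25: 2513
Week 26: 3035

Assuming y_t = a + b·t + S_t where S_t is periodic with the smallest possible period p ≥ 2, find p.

First differences y_{t+1} − y_t: -79, -496, -78, -89, 522, -79, -496, -78, -89, 522, -79, -496, …
The difference pattern repeats every 5 terms and not for any smaller step, so p = 5.

5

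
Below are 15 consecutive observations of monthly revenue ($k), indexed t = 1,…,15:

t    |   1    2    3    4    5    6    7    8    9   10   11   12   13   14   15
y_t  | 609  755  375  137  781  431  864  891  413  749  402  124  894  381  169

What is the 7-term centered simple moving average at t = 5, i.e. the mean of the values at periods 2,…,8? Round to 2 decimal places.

604.86

Sum of periods 2–8: 755 + 375 + 137 + 781 + 431 + 864 + 891 = 4234
Divide by 7: 4234 / 7 = 604.86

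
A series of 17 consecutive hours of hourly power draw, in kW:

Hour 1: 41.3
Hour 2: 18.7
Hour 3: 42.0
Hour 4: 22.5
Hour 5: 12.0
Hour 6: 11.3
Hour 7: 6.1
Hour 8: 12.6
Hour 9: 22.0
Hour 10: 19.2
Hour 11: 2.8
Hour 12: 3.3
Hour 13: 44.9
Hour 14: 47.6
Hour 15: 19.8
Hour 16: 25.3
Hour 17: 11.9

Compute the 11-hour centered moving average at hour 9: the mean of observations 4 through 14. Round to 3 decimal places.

18.573

Sum of periods 4–14: 22.5 + 12.0 + 11.3 + 6.1 + 12.6 + 22.0 + 19.2 + 2.8 + 3.3 + 44.9 + 47.6 = 204.3
Divide by 11: 204.3 / 11 = 18.573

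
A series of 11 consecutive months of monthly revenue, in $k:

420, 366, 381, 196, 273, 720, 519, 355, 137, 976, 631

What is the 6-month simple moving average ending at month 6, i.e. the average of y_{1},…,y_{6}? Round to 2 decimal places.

392.67

Sum of periods 1–6: 420 + 366 + 381 + 196 + 273 + 720 = 2356
Divide by 6: 2356 / 6 = 392.67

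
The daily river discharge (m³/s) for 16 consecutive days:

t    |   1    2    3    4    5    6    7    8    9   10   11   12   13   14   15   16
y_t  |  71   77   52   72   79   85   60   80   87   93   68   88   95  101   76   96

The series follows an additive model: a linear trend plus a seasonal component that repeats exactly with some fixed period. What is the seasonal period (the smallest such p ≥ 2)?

First differences y_{t+1} − y_t: 6, -25, 20, 7, 6, -25, 20, 7, 6, -25, …
The difference pattern repeats every 4 terms and not for any smaller step, so p = 4.

4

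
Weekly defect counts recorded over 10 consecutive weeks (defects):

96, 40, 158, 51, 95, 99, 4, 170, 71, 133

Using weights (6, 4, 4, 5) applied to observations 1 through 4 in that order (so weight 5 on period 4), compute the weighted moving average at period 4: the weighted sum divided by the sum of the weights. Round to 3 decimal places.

85.421

Weighted sum: 6·96 + 4·40 + 4·158 + 5·51 = 576 + 160 + 632 + 255 = 1623
Weight total: 6 + 4 + 4 + 5 = 19
WMA = 1623 / 19 = 85.421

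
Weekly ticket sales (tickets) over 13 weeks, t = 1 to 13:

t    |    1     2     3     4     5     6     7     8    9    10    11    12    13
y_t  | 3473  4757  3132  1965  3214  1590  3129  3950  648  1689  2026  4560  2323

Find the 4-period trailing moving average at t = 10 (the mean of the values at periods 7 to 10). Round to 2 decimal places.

Sum of periods 7–10: 3129 + 3950 + 648 + 1689 = 9416
Divide by 4: 9416 / 4 = 2354.00

2354.00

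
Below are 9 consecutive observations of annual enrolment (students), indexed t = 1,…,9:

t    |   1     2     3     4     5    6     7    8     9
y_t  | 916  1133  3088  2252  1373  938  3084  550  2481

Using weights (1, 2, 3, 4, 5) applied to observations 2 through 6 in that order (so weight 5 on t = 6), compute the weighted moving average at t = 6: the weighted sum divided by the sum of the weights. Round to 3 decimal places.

1616.467

Weighted sum: 1·1133 + 2·3088 + 3·2252 + 4·1373 + 5·938 = 1133 + 6176 + 6756 + 5492 + 4690 = 24247
Weight total: 1 + 2 + 3 + 4 + 5 = 15
WMA = 24247 / 15 = 1616.467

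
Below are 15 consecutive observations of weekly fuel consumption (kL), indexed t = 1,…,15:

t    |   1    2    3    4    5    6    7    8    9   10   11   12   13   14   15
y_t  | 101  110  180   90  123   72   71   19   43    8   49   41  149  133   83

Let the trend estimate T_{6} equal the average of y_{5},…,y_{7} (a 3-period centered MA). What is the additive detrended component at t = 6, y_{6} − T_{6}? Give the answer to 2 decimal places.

-16.67

Trend T_6 = (123 + 72 + 71) / 3 = 266/3 = 88.6667
Detrended value: 72 − 88.6667 = -16.67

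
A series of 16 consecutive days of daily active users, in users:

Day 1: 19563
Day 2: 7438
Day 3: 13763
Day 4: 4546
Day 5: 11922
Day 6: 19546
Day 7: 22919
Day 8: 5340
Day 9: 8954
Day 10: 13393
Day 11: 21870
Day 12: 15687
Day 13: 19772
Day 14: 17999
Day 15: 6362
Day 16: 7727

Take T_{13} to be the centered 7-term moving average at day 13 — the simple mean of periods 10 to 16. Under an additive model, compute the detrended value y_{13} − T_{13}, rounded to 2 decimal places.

Trend T_13 = (13393 + 21870 + 15687 + 19772 + 17999 + 6362 + 7727) / 7 = 102810/7 = 14687.1429
Detrended value: 19772 − 14687.1429 = 5084.86

5084.86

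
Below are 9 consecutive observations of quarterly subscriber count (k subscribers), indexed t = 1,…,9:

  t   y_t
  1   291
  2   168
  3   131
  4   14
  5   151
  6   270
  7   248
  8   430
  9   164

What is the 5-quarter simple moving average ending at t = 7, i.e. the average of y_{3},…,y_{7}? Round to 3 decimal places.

Sum of periods 3–7: 131 + 14 + 151 + 270 + 248 = 814
Divide by 5: 814 / 5 = 162.800

162.800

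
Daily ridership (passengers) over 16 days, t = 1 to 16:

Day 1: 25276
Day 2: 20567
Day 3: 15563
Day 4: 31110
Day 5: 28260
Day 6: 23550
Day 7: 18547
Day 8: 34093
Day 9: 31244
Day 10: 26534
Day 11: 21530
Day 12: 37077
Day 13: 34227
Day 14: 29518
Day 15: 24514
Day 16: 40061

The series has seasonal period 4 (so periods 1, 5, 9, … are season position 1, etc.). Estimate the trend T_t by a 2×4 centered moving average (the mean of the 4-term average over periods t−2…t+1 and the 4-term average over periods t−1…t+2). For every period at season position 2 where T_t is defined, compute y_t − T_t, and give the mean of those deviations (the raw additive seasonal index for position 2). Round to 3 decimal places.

-2189.292

Season position 2 occurs at t = 6, 10, 14 (where T_t is defined).
t=6: T_6 = 25739.62500; y_6 − T_6 = 23550 − 25739.62500 = -2189.62500
t=10: T_10 = 28723.25000; y_10 − T_10 = 26534 − 28723.25000 = -2189.25000
t=14: T_14 = 31707.00000; y_14 − T_14 = 29518 − 31707.00000 = -2189.00000
Mean deviation: (-2189.62500 + -2189.25000 + -2189.00000) / 3 = -2189.292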